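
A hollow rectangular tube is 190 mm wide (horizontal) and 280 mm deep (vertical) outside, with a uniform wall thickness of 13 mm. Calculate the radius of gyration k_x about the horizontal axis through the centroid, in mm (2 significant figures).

k_x ≈ 100 mm

Treat the section as a set of non-overlapping primitives; coordinates are from the bounding-box lower-left.
Outer rectangle: 190 × 280, A = 53 200 mm², y = 140 mm, Ī = 347 573 333 mm⁴.
Inner void (subtracted): 164 × 254, A = 41 656 mm², y = 140 mm, Ī = 223 956 541 mm⁴.
By symmetry the centroid is at mid-height, ȳ = 140 mm.
All pieces are centred on the horizontal axis through the centroid, so I = ΣĪ (holes subtracted) = 123 616 792 mm⁴.
Radius of gyration: k = √(I/A) = √(123 616 792 / 11 544) = 103.5 mm.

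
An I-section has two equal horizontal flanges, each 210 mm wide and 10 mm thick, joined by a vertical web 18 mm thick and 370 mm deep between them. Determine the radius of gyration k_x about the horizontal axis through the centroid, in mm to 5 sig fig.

Split into non-overlapping primitives; take the origin at the lower-left of the bounding box.
Bottom flange: 210 × 10, A = 2 100 mm², y = 5 mm, Ī = 17 500 mm⁴.
Web: 18 × 370, A = 6 660 mm², y = 195 mm, Ī = 75 979 500 mm⁴.
Top flange: 210 × 10, A = 2 100 mm², y = 385 mm, Ī = 17 500 mm⁴.
By symmetry the centroid is at mid-height, ȳ = 195 mm.
Transfer each piece to the horizontal axis through the centroid using Ī + A·d² with d = y − 195:
  bottom flange: d = -190 mm → contributes +75 827 500 mm⁴
  web: d = 0 mm → contributes +75 979 500 mm⁴
  top flange: d = 190 mm → contributes +75 827 500 mm⁴
Total I = 227 634 500 mm⁴.
Radius of gyration: k = √(I/A) = √(227 634 500 / 10 860) = 144.7785 mm.

k_x ≈ 144.78 mm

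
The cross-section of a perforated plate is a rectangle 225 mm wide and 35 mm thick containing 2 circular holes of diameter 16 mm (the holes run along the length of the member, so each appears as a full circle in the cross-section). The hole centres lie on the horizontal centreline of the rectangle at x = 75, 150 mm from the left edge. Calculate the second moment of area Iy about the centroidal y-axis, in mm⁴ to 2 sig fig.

Split into non-overlapping primitives; take the origin at the lower-left of the bounding box.
Plate: 225 × 35, A = 7 875 mm², x = 112.5 mm, Ī = 33 222 656 mm⁴.
Hole 1 (subtracted): ⌀16, A = 201.1 mm², x = 75 mm, Ī = 3 217 mm⁴.
Hole 2 (subtracted): ⌀16, A = 201.1 mm², x = 150 mm, Ī = 3 217 mm⁴.
By symmetry the centroid is at mid-width, x̄ = 112.5 mm.
Transfer each piece to the centroidal y-axis using Ī + A·d² with d = x − 112.5:
  plate: d = 0 mm → contributes +33 222 656 mm⁴
  hole 1: d = -37.5 mm → contributes −285 960 mm⁴
  hole 2: d = 37.5 mm → contributes −285 960 mm⁴
Total I = 32 650 736 mm⁴.

Iy ≈ 3.3 × 10⁷ mm⁴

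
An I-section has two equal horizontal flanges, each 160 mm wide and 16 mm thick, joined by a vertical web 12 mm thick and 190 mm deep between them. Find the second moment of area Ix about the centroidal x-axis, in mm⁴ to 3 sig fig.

Decompose the section into non-overlapping parts with the origin at the bottom-left of its bounding rectangle.
Bottom flange: 160 × 16, A = 2 560 mm², y = 8 mm, Ī = 54 613 mm⁴.
Web: 12 × 190, A = 2 280 mm², y = 111 mm, Ī = 6 859 000 mm⁴.
Top flange: 160 × 16, A = 2 560 mm², y = 214 mm, Ī = 54 613 mm⁴.
By symmetry the centroid is at mid-height, ȳ = 111 mm.
Transfer each piece to the centroidal x-axis using Ī + A·d² with d = y − 111:
  bottom flange: d = -103 mm → contributes +27 213 653 mm⁴
  web: d = 0 mm → contributes +6 859 000 mm⁴
  top flange: d = 103 mm → contributes +27 213 653 mm⁴
Total I = 61 286 307 mm⁴.

Ix ≈ 6.13 × 10⁷ mm⁴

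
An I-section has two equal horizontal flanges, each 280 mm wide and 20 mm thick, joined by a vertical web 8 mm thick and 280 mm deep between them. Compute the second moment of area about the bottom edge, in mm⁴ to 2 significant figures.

Treat the section as a set of non-overlapping primitives; coordinates are from the bounding-box lower-left.
Bottom flange: 280 × 20, A = 5 600 mm², y = 10 mm, Ī = 186 667 mm⁴.
Web: 8 × 280, A = 2 240 mm², y = 160 mm, Ī = 14 634 667 mm⁴.
Top flange: 280 × 20, A = 5 600 mm², y = 310 mm, Ī = 186 667 mm⁴.
Transfer each piece to the base of the section using Ī + A·d² with d = y − 0:
  bottom flange: d = 10 mm → contributes +746 667 mm⁴
  web: d = 160 mm → contributes +71 978 667 mm⁴
  top flange: d = 310 mm → contributes +538 346 667 mm⁴
Total I = 611 072 000 mm⁴.

I_base ≈ 6.1 × 10⁸ mm⁴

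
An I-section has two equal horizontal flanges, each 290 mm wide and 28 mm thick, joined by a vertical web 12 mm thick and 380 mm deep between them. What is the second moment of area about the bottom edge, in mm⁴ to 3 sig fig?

Split into non-overlapping primitives; take the origin at the lower-left of the bounding box.
Bottom flange: 290 × 28, A = 8 120 mm², y = 14 mm, Ī = 530 507 mm⁴.
Web: 12 × 380, A = 4 560 mm², y = 218 mm, Ī = 54 872 000 mm⁴.
Top flange: 290 × 28, A = 8 120 mm², y = 422 mm, Ī = 530 507 mm⁴.
Transfer each piece to a horizontal axis along the bottom face using Ī + A·d² with d = y − 0:
  bottom flange: d = 14 mm → contributes +2 122 027 mm⁴
  web: d = 218 mm → contributes +271 581 440 mm⁴
  top flange: d = 422 mm → contributes +1 446 572 587 mm⁴
Total I = 1 720 276 053 mm⁴.

I_base ≈ 1.72 × 10⁹ mm⁴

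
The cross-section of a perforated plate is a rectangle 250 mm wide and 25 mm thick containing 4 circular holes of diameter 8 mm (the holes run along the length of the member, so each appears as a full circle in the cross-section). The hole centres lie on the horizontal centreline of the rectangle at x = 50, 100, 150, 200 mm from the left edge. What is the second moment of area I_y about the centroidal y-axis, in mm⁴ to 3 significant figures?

I_y ≈ 3.19 × 10⁷ mm⁴

Decompose the section into non-overlapping parts with the origin at the bottom-left of its bounding rectangle.
Plate: 250 × 25, A = 6 250 mm², x = 125 mm, Ī = 32 552 083 mm⁴.
Hole 1 (subtracted): ⌀8, A = 50.265 mm², x = 50 mm, Ī = 201.06 mm⁴.
Hole 2 (subtracted): ⌀8, A = 50.265 mm², x = 100 mm, Ī = 201.06 mm⁴.
Hole 3 (subtracted): ⌀8, A = 50.265 mm², x = 150 mm, Ī = 201.06 mm⁴.
Hole 4 (subtracted): ⌀8, A = 50.265 mm², x = 200 mm, Ī = 201.06 mm⁴.
By symmetry the centroid is at mid-width, x̄ = 125 mm.
Transfer each piece to the centroidal y-axis using Ī + A·d² with d = x − 125:
  plate: d = 0 mm → contributes +32 552 083 mm⁴
  hole 1: d = -75 mm → contributes −282 944 mm⁴
  hole 2: d = -25 mm → contributes −31 617 mm⁴
  hole 3: d = 25 mm → contributes −31 617 mm⁴
  hole 4: d = 75 mm → contributes −282 944 mm⁴
Total I = 31 922 961 mm⁴.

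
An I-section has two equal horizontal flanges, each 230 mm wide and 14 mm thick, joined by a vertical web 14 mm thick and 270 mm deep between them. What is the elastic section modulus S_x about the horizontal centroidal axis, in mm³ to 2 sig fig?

S_x ≈ 1.0 × 10⁶ mm³

Split into non-overlapping primitives; take the origin at the lower-left of the bounding box.
Bottom flange: 230 × 14, A = 3 220 mm², y = 7 mm, Ī = 52 593 mm⁴.
Web: 14 × 270, A = 3 780 mm², y = 149 mm, Ī = 22 963 500 mm⁴.
Top flange: 230 × 14, A = 3 220 mm², y = 291 mm, Ī = 52 593 mm⁴.
By symmetry the centroid is at mid-height, ȳ = 149 mm.
Transfer each piece to the horizontal centroidal axis using Ī + A·d² with d = y − 149:
  bottom flange: d = -142 mm → contributes +64 980 673 mm⁴
  web: d = 0 mm → contributes +22 963 500 mm⁴
  top flange: d = 142 mm → contributes +64 980 673 mm⁴
Total I = 152 924 847 mm⁴.
Extreme fibre distance c = 149 mm; S = I/c = 1 026 341 mm³.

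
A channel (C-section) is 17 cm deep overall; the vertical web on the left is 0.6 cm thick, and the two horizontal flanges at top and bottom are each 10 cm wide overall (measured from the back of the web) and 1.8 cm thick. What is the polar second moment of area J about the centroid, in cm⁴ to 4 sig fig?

J ≈ 2655 cm⁴

Treat the section as a set of non-overlapping primitives; coordinates are from the bounding-box lower-left.
Web: 0.6 × 17, A = 10.2 cm², y = 8.5 cm, Ī = 245.65 cm⁴.
Top flange (beyond web): 9.4 × 1.8, A = 16.92 cm², y = 16.1 cm, Ī = 4.5684 cm⁴.
Bottom flange (beyond web): 9.4 × 1.8, A = 16.92 cm², y = 0.9 cm, Ī = 4.5684 cm⁴.
By symmetry the centroid is at mid-height, ȳ = 8.5 cm.
Transfer each piece to the centroidal x-axis using Ī + A·d² with d = y − 8.5:
  web: d = 0 cm → contributes +245.65 cm⁴
  top flange (beyond web): d = 7.6 cm → contributes +981.868 cm⁴
  bottom flange (beyond web): d = -7.6 cm → contributes +981.868 cm⁴
Total I = 2209.39 cm⁴.
For the y-axis: x̄ = 4.14196 cm.
Repeating about the centroidal y-axis gives I_y = 445.421 cm⁴.
Polar second moment: J = I_x + I_y = 2654.81 cm⁴.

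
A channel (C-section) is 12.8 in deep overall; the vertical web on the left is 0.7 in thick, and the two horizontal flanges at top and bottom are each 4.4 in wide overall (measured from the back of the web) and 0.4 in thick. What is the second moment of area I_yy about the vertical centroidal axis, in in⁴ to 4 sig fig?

I_yy ≈ 14.51 in⁴

Break the section into simple shapes (no overlaps), measuring from the bottom-left corner of the bounding box.
Web: 0.7 × 12.8, A = 8.96 in², x = 0.35 in, Ī = 0.365867 in⁴.
Top flange (beyond web): 3.7 × 0.4, A = 1.48 in², x = 2.55 in, Ī = 1.68843 in⁴.
Bottom flange (beyond web): 3.7 × 0.4, A = 1.48 in², x = 2.55 in, Ī = 1.68843 in⁴.
Centroid: x̄ = ΣA·x / ΣA = 0.896309 in.
Transfer each piece to the vertical centroidal axis using Ī + A·d² with d = x − 0.896309:
  web: d = -0.546309 in → contributes +3.04001 in⁴
  top flange (beyond web): d = 1.65369 in → contributes +5.73578 in⁴
  bottom flange (beyond web): d = 1.65369 in → contributes +5.73578 in⁴
Total I = 14.5116 in⁴.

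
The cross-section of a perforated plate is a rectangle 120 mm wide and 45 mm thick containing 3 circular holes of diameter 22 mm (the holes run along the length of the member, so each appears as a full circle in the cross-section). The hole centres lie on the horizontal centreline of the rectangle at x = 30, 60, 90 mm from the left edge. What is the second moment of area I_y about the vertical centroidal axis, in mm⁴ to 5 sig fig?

I_y ≈ 5.7613 × 10⁶ mm⁴

Treat the section as a set of non-overlapping primitives; coordinates are from the bounding-box lower-left.
Plate: 120 × 45, A = 5 400 mm², x = 60 mm, Ī = 6 480 000 mm⁴.
Hole 1 (subtracted): ⌀22, A = 380.1327 mm², x = 30 mm, Ī = 11499.01 mm⁴.
Hole 2 (subtracted): ⌀22, A = 380.1327 mm², x = 60 mm, Ī = 11499.01 mm⁴.
Hole 3 (subtracted): ⌀22, A = 380.1327 mm², x = 90 mm, Ī = 11499.01 mm⁴.
By symmetry the centroid is at mid-width, x̄ = 60 mm.
Transfer each piece to the vertical centroidal axis using Ī + A·d² with d = x − 60:
  plate: d = 0 mm → contributes +6 480 000 mm⁴
  hole 1: d = -30 mm → contributes −353618.5 mm⁴
  hole 2: d = 0 mm → contributes −11499.01 mm⁴
  hole 3: d = 30 mm → contributes −353618.5 mm⁴
Total I = 5 761 264 mm⁴.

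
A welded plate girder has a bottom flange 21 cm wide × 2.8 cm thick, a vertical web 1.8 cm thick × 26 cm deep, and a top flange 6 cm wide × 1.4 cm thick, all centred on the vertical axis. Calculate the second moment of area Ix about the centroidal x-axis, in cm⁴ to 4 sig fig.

Split into non-overlapping primitives; take the origin at the lower-left of the bounding box.
Bottom plate: 21 × 2.8, A = 58.8 cm², y = 1.4 cm, Ī = 38.416 cm⁴.
Web plate: 1.8 × 26, A = 46.8 cm², y = 15.8 cm, Ī = 2636.4 cm⁴.
Top plate: 6 × 1.4, A = 8.4 cm², y = 29.5 cm, Ī = 1.372 cm⁴.
Centroid: ȳ = ΣA·y / ΣA = 9.38211 cm.
Transfer each piece to the centroidal x-axis using Ī + A·d² with d = y − 9.38211:
  bottom plate: d = -7.98211 cm → contributes +3784.8 cm⁴
  web plate: d = 6.41789 cm → contributes +4564.06 cm⁴
  top plate: d = 20.1179 cm → contributes +3401.1 cm⁴
Total I = 11 750 cm⁴.

Ix ≈ 1.175 × 10⁴ cm⁴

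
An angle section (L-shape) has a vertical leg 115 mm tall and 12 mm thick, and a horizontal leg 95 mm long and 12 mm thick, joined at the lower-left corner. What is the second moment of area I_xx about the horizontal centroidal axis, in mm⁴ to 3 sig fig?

I_xx ≈ 3.07 × 10⁶ mm⁴

Treat the section as a set of non-overlapping primitives; coordinates are from the bounding-box lower-left.
Vertical leg: 12 × 115, A = 1 380 mm², y = 57.5 mm, Ī = 1 520 875 mm⁴.
Horizontal leg (remainder): 83 × 12, A = 996 mm², y = 6 mm, Ī = 11 952 mm⁴.
Centroid: ȳ = ΣA·y / ΣA = 35.912 mm.
Transfer each piece to the horizontal centroidal axis using Ī + A·d² with d = y − 35.912:
  vertical leg: d = 21.588 mm → contributes +2 164 035 mm⁴
  horizontal leg (remainder): d = -29.912 mm → contributes +903 078 mm⁴
Total I = 3 067 113 mm⁴.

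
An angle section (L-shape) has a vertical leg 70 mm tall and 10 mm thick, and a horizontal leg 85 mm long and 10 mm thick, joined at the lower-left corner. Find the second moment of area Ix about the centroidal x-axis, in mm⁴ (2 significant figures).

Ix ≈ 6.2 × 10⁵ mm⁴

Treat the section as a set of non-overlapping primitives; coordinates are from the bounding-box lower-left.
Vertical leg: 10 × 70, A = 700 mm², y = 35 mm, Ī = 285 833 mm⁴.
Horizontal leg (remainder): 75 × 10, A = 750 mm², y = 5 mm, Ī = 6 250 mm⁴.
Centroid: ȳ = ΣA·y / ΣA = 19.48 mm.
Transfer each piece to the centroidal x-axis using Ī + A·d² with d = y − 19.48:
  vertical leg: d = 15.52 mm → contributes +454 383 mm⁴
  horizontal leg (remainder): d = -14.48 mm → contributes +163 563 mm⁴
Total I = 617 945 mm⁴.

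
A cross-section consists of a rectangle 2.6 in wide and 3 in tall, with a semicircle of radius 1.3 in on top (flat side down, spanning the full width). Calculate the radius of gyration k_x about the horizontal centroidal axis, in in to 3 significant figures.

Split into non-overlapping primitives; take the origin at the lower-left of the bounding box.
Rectangular body: 2.6 × 3, A = 7.8 in², y = 1.5 in, Ī = 5.85 in⁴.
Semicircular cap: semicircle r = 1.3, A = 2.6546 in², y = 3.5517 in, Ī = 0.31348 in⁴.
Centroid: ȳ = ΣA·y / ΣA = 2.021 in.
Transfer each piece to the horizontal centroidal axis using Ī + A·d² with d = y − 2.021:
  rectangular body: d = -0.52098 in → contributes +7.9671 in⁴
  semicircular cap: d = 1.5308 in → contributes +6.5339 in⁴
Total I = 14.501 in⁴.
Radius of gyration: k = √(I/A) = √(14.501 / 10.455) = 1.1777 in.

k_x ≈ 1.18 in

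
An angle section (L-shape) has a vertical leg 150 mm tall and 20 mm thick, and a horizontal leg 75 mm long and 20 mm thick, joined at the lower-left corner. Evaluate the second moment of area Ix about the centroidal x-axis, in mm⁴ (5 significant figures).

Ix ≈ 9.0623 × 10⁶ mm⁴

Split into non-overlapping primitives; take the origin at the lower-left of the bounding box.
Vertical leg: 20 × 150, A = 3 000 mm², y = 75 mm, Ī = 5 625 000 mm⁴.
Horizontal leg (remainder): 55 × 20, A = 1 100 mm², y = 10 mm, Ī = 36666.67 mm⁴.
Centroid: ȳ = ΣA·y / ΣA = 57.56098 mm.
Transfer each piece to the centroidal x-axis using Ī + A·d² with d = y − 57.56098:
  vertical leg: d = 17.43902 mm → contributes +6 537 359 mm⁴
  horizontal leg (remainder): d = -47.56098 mm → contributes +2 524 918 mm⁴
Total I = 9 062 276 mm⁴.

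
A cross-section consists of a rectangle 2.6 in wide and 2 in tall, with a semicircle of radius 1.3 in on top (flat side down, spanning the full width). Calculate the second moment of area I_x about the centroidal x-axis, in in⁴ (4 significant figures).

I_x ≈ 6.279 in⁴

Decompose the section into non-overlapping parts with the origin at the bottom-left of its bounding rectangle.
Rectangular body: 2.6 × 2, A = 5.2 in², y = 1 in, Ī = 1.73333 in⁴.
Semicircular cap: semicircle r = 1.3, A = 2.65465 in², y = 2.55174 in, Ī = 0.313477 in⁴.
Centroid: ȳ = ΣA·y / ΣA = 1.52444 in.
Transfer each piece to the centroidal x-axis using Ī + A·d² with d = y − 1.52444:
  rectangular body: d = -0.524443 in → contributes +3.16354 in⁴
  semicircular cap: d = 1.02729 in → contributes +3.11501 in⁴
Total I = 6.27856 in⁴.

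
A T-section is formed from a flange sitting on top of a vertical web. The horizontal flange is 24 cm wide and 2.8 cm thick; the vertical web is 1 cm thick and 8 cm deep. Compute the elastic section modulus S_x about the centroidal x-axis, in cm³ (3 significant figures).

Break the section into simple shapes (no overlaps), measuring from the bottom-left corner of the bounding box.
Flange: 24 × 2.8, A = 67.2 cm², y = 9.4 cm, Ī = 43.904 cm⁴.
Web: 1 × 8, A = 8 cm², y = 4 cm, Ī = 42.667 cm⁴.
Centroid: ȳ = ΣA·y / ΣA = 8.8255 cm.
Transfer each piece to the centroidal x-axis using Ī + A·d² with d = y − 8.8255:
  flange: d = 0.57447 cm → contributes +66.081 cm⁴
  web: d = -4.8255 cm → contributes +228.95 cm⁴
Total I = 295.03 cm⁴.
Extreme fibre distance c = 8.8255 cm; S = I/c = 33.43 cm³.

S_x ≈ 33.4 cm³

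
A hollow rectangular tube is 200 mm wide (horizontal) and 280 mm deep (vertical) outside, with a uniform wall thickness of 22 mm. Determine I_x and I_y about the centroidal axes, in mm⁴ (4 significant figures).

I_x ≈ 1.950 × 10⁸ mm⁴, I_y ≈ 1.120 × 10⁸ mm⁴

Split into non-overlapping primitives; take the origin at the lower-left of the bounding box.
Outer rectangle: 200 × 280, A = 56 000 mm², y = 140 mm, Ī = 365 866 667 mm⁴.
Inner void (subtracted): 156 × 236, A = 36 816 mm², y = 140 mm, Ī = 170 875 328 mm⁴.
By symmetry the centroid is at mid-height, ȳ = 140 mm.
All pieces are centred on the centroidal x-axis, so I = ΣĪ (holes subtracted) = 194 991 339 mm⁴.
Repeating about the centroidal y-axis gives I_y = 112 003 819 mm⁴.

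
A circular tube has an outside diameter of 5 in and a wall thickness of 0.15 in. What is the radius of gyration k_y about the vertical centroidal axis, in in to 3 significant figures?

k_y ≈ 1.72 in

Break the section into simple shapes (no overlaps), measuring from the bottom-left corner of the bounding box.
Outer circle: ⌀5, A = 19.635 in², x = 2.5 in, Ī = 30.68 in⁴.
Bore (subtracted): ⌀4.7, A = 17.349 in², x = 2.5 in, Ī = 23.953 in⁴.
By symmetry the centroid is at mid-width, x̄ = 2.5 in.
All pieces are centred on the vertical centroidal axis, so I = ΣĪ (holes subtracted) = 6.7265 in⁴.
Radius of gyration: k = √(I/A) = √(6.7265 / 2.2855) = 1.7156 in.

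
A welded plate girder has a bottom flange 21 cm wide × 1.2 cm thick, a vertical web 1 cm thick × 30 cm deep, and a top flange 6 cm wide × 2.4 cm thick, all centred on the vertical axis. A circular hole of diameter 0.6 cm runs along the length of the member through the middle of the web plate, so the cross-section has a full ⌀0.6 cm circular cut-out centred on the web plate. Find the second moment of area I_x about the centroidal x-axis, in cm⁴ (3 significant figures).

I_x ≈ 1.18 × 10⁴ cm⁴

Treat the section as a set of non-overlapping primitives; coordinates are from the bounding-box lower-left.
Bottom plate: 21 × 1.2, A = 25.2 cm², y = 0.6 cm, Ī = 3.024 cm⁴.
Web plate: 1 × 30, A = 30 cm², y = 16.2 cm, Ī = 2 250 cm⁴.
Top plate: 6 × 2.4, A = 14.4 cm², y = 32.4 cm, Ī = 6.912 cm⁴.
Hole (subtracted): ⌀0.6, A = 0.28274 cm², y = 16.2 cm, Ī = 0.0063617 cm⁴.
Centroid: ȳ = ΣA·y / ΣA = 13.894 cm.
Transfer each piece to the centroidal x-axis using Ī + A·d² with d = y − 13.894:
  bottom plate: d = -13.294 cm → contributes +4456.7 cm⁴
  web plate: d = 2.3059 cm → contributes +2409.5 cm⁴
  top plate: d = 18.506 cm → contributes +4938.5 cm⁴
  hole: d = 2.3059 cm → contributes −1.5098 cm⁴
Total I = 11 803 cm⁴.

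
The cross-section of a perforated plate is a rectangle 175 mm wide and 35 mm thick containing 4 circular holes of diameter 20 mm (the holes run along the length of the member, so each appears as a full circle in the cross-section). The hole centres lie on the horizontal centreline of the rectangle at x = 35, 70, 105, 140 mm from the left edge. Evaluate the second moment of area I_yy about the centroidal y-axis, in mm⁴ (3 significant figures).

Treat the section as a set of non-overlapping primitives; coordinates are from the bounding-box lower-left.
Plate: 175 × 35, A = 6 125 mm², x = 87.5 mm, Ī = 15 631 510 mm⁴.
Hole 1 (subtracted): ⌀20, A = 314.16 mm², x = 35 mm, Ī = 7 854 mm⁴.
Hole 2 (subtracted): ⌀20, A = 314.16 mm², x = 70 mm, Ī = 7 854 mm⁴.
Hole 3 (subtracted): ⌀20, A = 314.16 mm², x = 105 mm, Ī = 7 854 mm⁴.
Hole 4 (subtracted): ⌀20, A = 314.16 mm², x = 140 mm, Ī = 7 854 mm⁴.
By symmetry the centroid is at mid-width, x̄ = 87.5 mm.
Transfer each piece to the centroidal y-axis using Ī + A·d² with d = x − 87.5:
  plate: d = 0 mm → contributes +15 631 510 mm⁴
  hole 1: d = -52.5 mm → contributes −873 755 mm⁴
  hole 2: d = -17.5 mm → contributes −104 065 mm⁴
  hole 3: d = 17.5 mm → contributes −104 065 mm⁴
  hole 4: d = 52.5 mm → contributes −873 755 mm⁴
Total I = 13 675 869 mm⁴.

I_yy ≈ 1.37 × 10⁷ mm⁴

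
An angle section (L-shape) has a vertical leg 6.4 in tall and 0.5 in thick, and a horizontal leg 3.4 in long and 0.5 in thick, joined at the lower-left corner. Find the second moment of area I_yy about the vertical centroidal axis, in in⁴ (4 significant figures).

Break the section into simple shapes (no overlaps), measuring from the bottom-left corner of the bounding box.
Vertical leg: 0.5 × 6.4, A = 3.2 in², x = 0.25 in, Ī = 0.0666667 in⁴.
Horizontal leg (remainder): 2.9 × 0.5, A = 1.45 in², x = 1.95 in, Ī = 1.01621 in⁴.
Centroid: x̄ = ΣA·x / ΣA = 0.780108 in.
Transfer each piece to the vertical centroidal axis using Ī + A·d² with d = x − 0.780108:
  vertical leg: d = -0.530108 in → contributes +0.965911 in⁴
  horizontal leg (remainder): d = 1.16989 in → contributes +3.00075 in⁴
Total I = 3.96666 in⁴.

I_yy ≈ 3.967 in⁴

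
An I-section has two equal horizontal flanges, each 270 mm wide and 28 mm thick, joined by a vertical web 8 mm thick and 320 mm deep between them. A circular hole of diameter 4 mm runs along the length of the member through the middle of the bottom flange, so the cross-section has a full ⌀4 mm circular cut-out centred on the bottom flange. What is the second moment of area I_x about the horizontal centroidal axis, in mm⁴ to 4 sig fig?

I_x ≈ 4.802 × 10⁸ mm⁴

Decompose the section into non-overlapping parts with the origin at the bottom-left of its bounding rectangle.
Bottom flange: 270 × 28, A = 7 560 mm², y = 14 mm, Ī = 493 920 mm⁴.
Web: 8 × 320, A = 2 560 mm², y = 188 mm, Ī = 21 845 333 mm⁴.
Top flange: 270 × 28, A = 7 560 mm², y = 362 mm, Ī = 493 920 mm⁴.
Hole (subtracted): ⌀4, A = 12.5664 mm², y = 14 mm, Ī = 12.5664 mm⁴.
Centroid: ȳ = ΣA·y / ΣA = 188.124 mm.
Transfer each piece to the horizontal centroidal axis using Ī + A·d² with d = y − 188.124:
  bottom flange: d = -174.124 mm → contributes +229 706 198 mm⁴
  web: d = -0.123762 mm → contributes +21 845 373 mm⁴
  top flange: d = 173.876 mm → contributes +229 054 994 mm⁴
  hole: d = -174.124 mm → contributes −381 013 mm⁴
Total I = 480 225 551 mm⁴.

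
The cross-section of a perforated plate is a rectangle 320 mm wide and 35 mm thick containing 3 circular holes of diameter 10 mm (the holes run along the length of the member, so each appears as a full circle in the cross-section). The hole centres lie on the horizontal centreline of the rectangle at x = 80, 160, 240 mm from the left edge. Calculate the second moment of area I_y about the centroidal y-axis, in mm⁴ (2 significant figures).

Decompose the section into non-overlapping parts with the origin at the bottom-left of its bounding rectangle.
Plate: 320 × 35, A = 11 200 mm², x = 160 mm, Ī = 95 573 333 mm⁴.
Hole 1 (subtracted): ⌀10, A = 78.54 mm², x = 80 mm, Ī = 490.9 mm⁴.
Hole 2 (subtracted): ⌀10, A = 78.54 mm², x = 160 mm, Ī = 490.9 mm⁴.
Hole 3 (subtracted): ⌀10, A = 78.54 mm², x = 240 mm, Ī = 490.9 mm⁴.
By symmetry the centroid is at mid-width, x̄ = 160 mm.
Transfer each piece to the centroidal y-axis using Ī + A·d² with d = x − 160:
  plate: d = 0 mm → contributes +95 573 333 mm⁴
  hole 1: d = -80 mm → contributes −503 146 mm⁴
  hole 2: d = 0 mm → contributes −490.9 mm⁴
  hole 3: d = 80 mm → contributes −503 146 mm⁴
Total I = 94 566 551 mm⁴.

I_y ≈ 9.5 × 10⁷ mm⁴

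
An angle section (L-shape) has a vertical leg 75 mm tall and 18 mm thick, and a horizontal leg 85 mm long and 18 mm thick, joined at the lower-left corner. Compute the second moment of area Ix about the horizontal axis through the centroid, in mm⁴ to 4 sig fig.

Split into non-overlapping primitives; take the origin at the lower-left of the bounding box.
Vertical leg: 18 × 75, A = 1 350 mm², y = 37.5 mm, Ī = 632 813 mm⁴.
Horizontal leg (remainder): 67 × 18, A = 1 206 mm², y = 9 mm, Ī = 32 562 mm⁴.
Centroid: ȳ = ΣA·y / ΣA = 24.0528 mm.
Transfer each piece to the horizontal axis through the centroid using Ī + A·d² with d = y − 24.0528:
  vertical leg: d = 13.4472 mm → contributes +876 929 mm⁴
  horizontal leg (remainder): d = -15.0528 mm → contributes +305 826 mm⁴
Total I = 1 182 755 mm⁴.

Ix ≈ 1.183 × 10⁶ mm⁴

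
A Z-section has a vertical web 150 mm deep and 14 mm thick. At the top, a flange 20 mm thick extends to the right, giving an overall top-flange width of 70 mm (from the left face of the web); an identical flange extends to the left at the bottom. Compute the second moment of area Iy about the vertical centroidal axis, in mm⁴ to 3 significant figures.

Iy ≈ 3.36 × 10⁶ mm⁴

Decompose the section into non-overlapping parts with the origin at the bottom-left of its bounding rectangle.
Web: 14 × 150, A = 2 100 mm², x = 63 mm, Ī = 34 300 mm⁴.
Top flange (beyond web): 56 × 20, A = 1 120 mm², x = 98 mm, Ī = 292 693 mm⁴.
Bottom flange (beyond web): 56 × 20, A = 1 120 mm², x = 28 mm, Ī = 292 693 mm⁴.
Centroid: x̄ = ΣA·x / ΣA = 63 mm.
Transfer each piece to the vertical centroidal axis using Ī + A·d² with d = x − 63:
  web: d = 0 mm → contributes +34 300 mm⁴
  top flange (beyond web): d = 35 mm → contributes +1 664 693 mm⁴
  bottom flange (beyond web): d = -35 mm → contributes +1 664 693 mm⁴
Total I = 3 363 687 mm⁴.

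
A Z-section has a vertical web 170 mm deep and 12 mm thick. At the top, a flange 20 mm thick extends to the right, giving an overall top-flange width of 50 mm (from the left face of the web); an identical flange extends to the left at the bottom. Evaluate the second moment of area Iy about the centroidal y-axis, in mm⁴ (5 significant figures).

Iy ≈ 1.1574 × 10⁶ mm⁴

Split into non-overlapping primitives; take the origin at the lower-left of the bounding box.
Web: 12 × 170, A = 2 040 mm², x = 44 mm, Ī = 24 480 mm⁴.
Top flange (beyond web): 38 × 20, A = 760 mm², x = 69 mm, Ī = 91453.33 mm⁴.
Bottom flange (beyond web): 38 × 20, A = 760 mm², x = 19 mm, Ī = 91453.33 mm⁴.
Centroid: x̄ = ΣA·x / ΣA = 44 mm.
Transfer each piece to the centroidal y-axis using Ī + A·d² with d = x − 44:
  web: d = 0 mm → contributes +24 480 mm⁴
  top flange (beyond web): d = 25 mm → contributes +566453.3 mm⁴
  bottom flange (beyond web): d = -25 mm → contributes +566453.3 mm⁴
Total I = 1 157 387 mm⁴.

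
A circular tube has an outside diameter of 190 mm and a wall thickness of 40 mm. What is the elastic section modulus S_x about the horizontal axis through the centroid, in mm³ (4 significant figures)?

Treat the section as a set of non-overlapping primitives; coordinates are from the bounding-box lower-left.
Outer circle: ⌀190, A = 28352.9 mm², y = 95 mm, Ī = 63 971 171 mm⁴.
Bore (subtracted): ⌀110, A = 9503.32 mm², y = 95 mm, Ī = 7 186 884 mm⁴.
By symmetry the centroid is at mid-height, ȳ = 95 mm.
All pieces are centred on the horizontal axis through the centroid, so I = ΣĪ (holes subtracted) = 56 784 287 mm⁴.
Extreme fibre distance c = 95 mm; S = I/c = 597 729 mm³.

S_x ≈ 5.977 × 10⁵ mm³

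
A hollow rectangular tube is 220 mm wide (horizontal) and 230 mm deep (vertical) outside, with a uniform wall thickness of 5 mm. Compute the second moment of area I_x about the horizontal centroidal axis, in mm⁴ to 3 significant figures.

I_x ≈ 3.67 × 10⁷ mm⁴

Break the section into simple shapes (no overlaps), measuring from the bottom-left corner of the bounding box.
Outer rectangle: 220 × 230, A = 50 600 mm², y = 115 mm, Ī = 223 061 667 mm⁴.
Inner void (subtracted): 210 × 220, A = 46 200 mm², y = 115 mm, Ī = 186 340 000 mm⁴.
By symmetry the centroid is at mid-height, ȳ = 115 mm.
All pieces are centred on the horizontal centroidal axis, so I = ΣĪ (holes subtracted) = 36 721 667 mm⁴.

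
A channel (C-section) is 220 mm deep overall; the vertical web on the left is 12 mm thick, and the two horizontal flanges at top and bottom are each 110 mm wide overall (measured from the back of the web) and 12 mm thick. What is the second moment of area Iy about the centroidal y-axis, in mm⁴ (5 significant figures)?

Treat the section as a set of non-overlapping primitives; coordinates are from the bounding-box lower-left.
Web: 12 × 220, A = 2 640 mm², x = 6 mm, Ī = 31 680 mm⁴.
Top flange (beyond web): 98 × 12, A = 1 176 mm², x = 61 mm, Ī = 941 192 mm⁴.
Bottom flange (beyond web): 98 × 12, A = 1 176 mm², x = 61 mm, Ī = 941 192 mm⁴.
Centroid: x̄ = ΣA·x / ΣA = 31.91346 mm.
Transfer each piece to the centroidal y-axis using Ī + A·d² with d = x − 31.91346:
  web: d = -25.91346 mm → contributes +1 804 460 mm⁴
  top flange (beyond web): d = 29.08654 mm → contributes +1 936 119 mm⁴
  bottom flange (beyond web): d = 29.08654 mm → contributes +1 936 119 mm⁴
Total I = 5 676 699 mm⁴.

Iy ≈ 5.6767 × 10⁶ mm⁴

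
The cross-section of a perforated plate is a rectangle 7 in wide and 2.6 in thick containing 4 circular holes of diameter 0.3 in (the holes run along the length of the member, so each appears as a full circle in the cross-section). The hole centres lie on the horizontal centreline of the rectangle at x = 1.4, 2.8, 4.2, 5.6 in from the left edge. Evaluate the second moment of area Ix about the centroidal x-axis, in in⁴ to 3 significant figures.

Decompose the section into non-overlapping parts with the origin at the bottom-left of its bounding rectangle.
Plate: 7 × 2.6, A = 18.2 in², y = 1.3 in, Ī = 10.253 in⁴.
Hole 1 (subtracted): ⌀0.3, A = 0.070686 in², y = 1.3 in, Ī = 0.00039761 in⁴.
Hole 2 (subtracted): ⌀0.3, A = 0.070686 in², y = 1.3 in, Ī = 0.00039761 in⁴.
Hole 3 (subtracted): ⌀0.3, A = 0.070686 in², y = 1.3 in, Ī = 0.00039761 in⁴.
Hole 4 (subtracted): ⌀0.3, A = 0.070686 in², y = 1.3 in, Ī = 0.00039761 in⁴.
By symmetry the centroid is at mid-height, ȳ = 1.3 in.
All pieces are centred on the centroidal x-axis, so I = ΣĪ (holes subtracted) = 10.251 in⁴.

Ix ≈ 10.3 in⁴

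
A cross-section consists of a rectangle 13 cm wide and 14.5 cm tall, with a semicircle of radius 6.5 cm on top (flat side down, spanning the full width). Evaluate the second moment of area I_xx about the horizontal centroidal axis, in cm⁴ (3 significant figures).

I_xx ≈ 8420 cm⁴

Treat the section as a set of non-overlapping primitives; coordinates are from the bounding-box lower-left.
Rectangular body: 13 × 14.5, A = 188.5 cm², y = 7.25 cm, Ī = 3302.7 cm⁴.
Semicircular cap: semicircle r = 6.5, A = 66.366 cm², y = 17.259 cm, Ī = 195.92 cm⁴.
Centroid: ȳ = ΣA·y / ΣA = 9.8562 cm.
Transfer each piece to the horizontal centroidal axis using Ī + A·d² with d = y − 9.8562:
  rectangular body: d = -2.6062 cm → contributes +4 583 cm⁴
  semicircular cap: d = 7.4025 cm → contributes +3832.6 cm⁴
Total I = 8415.6 cm⁴.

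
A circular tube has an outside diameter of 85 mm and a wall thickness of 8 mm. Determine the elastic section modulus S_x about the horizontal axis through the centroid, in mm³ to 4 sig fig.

Break the section into simple shapes (no overlaps), measuring from the bottom-left corner of the bounding box.
Outer circle: ⌀85, A = 5674.5 mm², y = 42.5 mm, Ī = 2 562 392 mm⁴.
Bore (subtracted): ⌀69, A = 3739.28 mm², y = 42.5 mm, Ī = 1 112 670 mm⁴.
By symmetry the centroid is at mid-height, ȳ = 42.5 mm.
All pieces are centred on the horizontal axis through the centroid, so I = ΣĪ (holes subtracted) = 1 449 722 mm⁴.
Extreme fibre distance c = 42.5 mm; S = I/c = 34111.1 mm³.

S_x ≈ 3.411 × 10⁴ mm³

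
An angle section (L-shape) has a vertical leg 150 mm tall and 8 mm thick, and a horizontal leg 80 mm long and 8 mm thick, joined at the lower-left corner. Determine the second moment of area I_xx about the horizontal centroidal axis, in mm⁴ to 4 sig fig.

Decompose the section into non-overlapping parts with the origin at the bottom-left of its bounding rectangle.
Vertical leg: 8 × 150, A = 1 200 mm², y = 75 mm, Ī = 2 250 000 mm⁴.
Horizontal leg (remainder): 72 × 8, A = 576 mm², y = 4 mm, Ī = 3 072 mm⁴.
Centroid: ȳ = ΣA·y / ΣA = 51.973 mm.
Transfer each piece to the horizontal centroidal axis using Ī + A·d² with d = y − 51.973:
  vertical leg: d = 23.027 mm → contributes +2 886 293 mm⁴
  horizontal leg (remainder): d = -47.973 mm → contributes +1 328 682 mm⁴
Total I = 4 214 975 mm⁴.

I_xx ≈ 4.215 × 10⁶ mm⁴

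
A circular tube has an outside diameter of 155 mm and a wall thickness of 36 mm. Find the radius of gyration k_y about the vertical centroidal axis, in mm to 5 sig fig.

k_y ≈ 43.956 mm

Break the section into simple shapes (no overlaps), measuring from the bottom-left corner of the bounding box.
Outer circle: ⌀155, A = 18869.19 mm², x = 77.5 mm, Ī = 28 333 269 mm⁴.
Bore (subtracted): ⌀83, A = 5410.608 mm², x = 77.5 mm, Ī = 2 329 605 mm⁴.
By symmetry the centroid is at mid-width, x̄ = 77.5 mm.
All pieces are centred on the vertical centroidal axis, so I = ΣĪ (holes subtracted) = 26 003 665 mm⁴.
Radius of gyration: k = √(I/A) = √(26 003 665 / 13458.58) = 43.95594 mm.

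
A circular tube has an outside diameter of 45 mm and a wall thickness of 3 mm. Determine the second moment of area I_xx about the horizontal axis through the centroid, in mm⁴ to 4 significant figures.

I_xx ≈ 8.773 × 10⁴ mm⁴

Break the section into simple shapes (no overlaps), measuring from the bottom-left corner of the bounding box.
Outer circle: ⌀45, A = 1590.43 mm², y = 22.5 mm, Ī = 201 289 mm⁴.
Bore (subtracted): ⌀39, A = 1194.59 mm², y = 22.5 mm, Ī = 113 561 mm⁴.
By symmetry the centroid is at mid-height, ȳ = 22.5 mm.
All pieces are centred on the horizontal axis through the centroid, so I = ΣĪ (holes subtracted) = 87728.2 mm⁴.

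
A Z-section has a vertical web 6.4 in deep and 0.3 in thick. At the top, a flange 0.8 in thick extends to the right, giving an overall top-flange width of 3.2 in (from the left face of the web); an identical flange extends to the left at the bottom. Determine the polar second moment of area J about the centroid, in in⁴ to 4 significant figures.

Decompose the section into non-overlapping parts with the origin at the bottom-left of its bounding rectangle.
Web: 0.3 × 6.4, A = 1.92 in², y = 3.2 in, Ī = 6.5536 in⁴.
Top flange (beyond web): 2.9 × 0.8, A = 2.32 in², y = 6 in, Ī = 0.123733 in⁴.
Bottom flange (beyond web): 2.9 × 0.8, A = 2.32 in², y = 0.4 in, Ī = 0.123733 in⁴.
Centroid: ȳ = ΣA·y / ΣA = 3.2 in.
Transfer each piece to the centroidal x-axis using Ī + A·d² with d = y − 3.2:
  web: d = 0 in → contributes +6.5536 in⁴
  top flange (beyond web): d = 2.8 in → contributes +18.3125 in⁴
  bottom flange (beyond web): d = -2.8 in → contributes +18.3125 in⁴
Total I = 43.1787 in⁴.
For the y-axis: x̄ = 3.05 in.
Repeating about the centroidal y-axis gives I_y = 15.1447 in⁴.
Polar second moment: J = I_x + I_y = 58.3233 in⁴.

J ≈ 58.32 in⁴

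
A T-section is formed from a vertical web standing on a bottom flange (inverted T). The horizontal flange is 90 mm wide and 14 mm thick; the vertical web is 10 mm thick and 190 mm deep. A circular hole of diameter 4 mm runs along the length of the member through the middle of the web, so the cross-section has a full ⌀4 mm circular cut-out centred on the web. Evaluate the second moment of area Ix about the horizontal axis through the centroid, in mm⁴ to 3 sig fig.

Ix ≈ 1.36 × 10⁷ mm⁴

Split into non-overlapping primitives; take the origin at the lower-left of the bounding box.
Flange: 90 × 14, A = 1 260 mm², y = 7 mm, Ī = 20 580 mm⁴.
Web: 10 × 190, A = 1 900 mm², y = 109 mm, Ī = 5 715 833 mm⁴.
Hole (subtracted): ⌀4, A = 12.566 mm², y = 109 mm, Ī = 12.566 mm⁴.
Centroid: ȳ = ΣA·y / ΣA = 68.167 mm.
Transfer each piece to the horizontal axis through the centroid using Ī + A·d² with d = y − 68.167:
  flange: d = -61.167 mm → contributes +4 734 705 mm⁴
  web: d = 40.833 mm → contributes +8 883 809 mm⁴
  hole: d = 40.833 mm → contributes −20 965 mm⁴
Total I = 13 597 549 mm⁴.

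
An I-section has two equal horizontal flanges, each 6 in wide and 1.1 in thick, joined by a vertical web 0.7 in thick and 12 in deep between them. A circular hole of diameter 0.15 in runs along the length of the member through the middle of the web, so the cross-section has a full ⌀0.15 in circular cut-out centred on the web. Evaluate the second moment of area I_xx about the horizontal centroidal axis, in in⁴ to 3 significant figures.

I_xx ≈ 668 in⁴

Decompose the section into non-overlapping parts with the origin at the bottom-left of its bounding rectangle.
Bottom flange: 6 × 1.1, A = 6.6 in², y = 0.55 in, Ī = 0.6655 in⁴.
Web: 0.7 × 12, A = 8.4 in², y = 7.1 in, Ī = 100.8 in⁴.
Top flange: 6 × 1.1, A = 6.6 in², y = 13.65 in, Ī = 0.6655 in⁴.
Hole (subtracted): ⌀0.15, A = 0.017671 in², y = 7.1 in, Ī = 0.00002485 in⁴.
By symmetry the centroid is at mid-height, ȳ = 7.1 in.
Transfer each piece to the horizontal centroidal axis using Ī + A·d² with d = y − 7.1:
  bottom flange: d = -6.55 in → contributes +283.82 in⁴
  web: d = 0 in → contributes +100.8 in⁴
  top flange: d = 6.55 in → contributes +283.82 in⁴
  hole: d = 0 in → contributes −0.00002485 in⁴
Total I = 668.44 in⁴.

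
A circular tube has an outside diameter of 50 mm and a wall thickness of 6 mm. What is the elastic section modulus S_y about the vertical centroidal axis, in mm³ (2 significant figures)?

S_y ≈ 8200 mm³

Decompose the section into non-overlapping parts with the origin at the bottom-left of its bounding rectangle.
Outer circle: ⌀50, A = 1 963 mm², x = 25 mm, Ī = 306 796 mm⁴.
Bore (subtracted): ⌀38, A = 1 134 mm², x = 25 mm, Ī = 102 354 mm⁴.
By symmetry the centroid is at mid-width, x̄ = 25 mm.
All pieces are centred on the vertical centroidal axis, so I = ΣĪ (holes subtracted) = 204 442 mm⁴.
Extreme fibre distance c = 25 mm; S = I/c = 8 178 mm³.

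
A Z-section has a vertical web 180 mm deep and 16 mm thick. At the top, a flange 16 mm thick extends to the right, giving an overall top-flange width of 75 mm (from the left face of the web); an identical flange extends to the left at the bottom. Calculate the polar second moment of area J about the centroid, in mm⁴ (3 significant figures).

Decompose the section into non-overlapping parts with the origin at the bottom-left of its bounding rectangle.
Web: 16 × 180, A = 2 880 mm², y = 90 mm, Ī = 7 776 000 mm⁴.
Top flange (beyond web): 59 × 16, A = 944 mm², y = 172 mm, Ī = 20 139 mm⁴.
Bottom flange (beyond web): 59 × 16, A = 944 mm², y = 8 mm, Ī = 20 139 mm⁴.
Centroid: ȳ = ΣA·y / ΣA = 90 mm.
Transfer each piece to the centroidal x-axis using Ī + A·d² with d = y − 90:
  web: d = 0 mm → contributes +7 776 000 mm⁴
  top flange (beyond web): d = 82 mm → contributes +6 367 595 mm⁴
  bottom flange (beyond web): d = -82 mm → contributes +6 367 595 mm⁴
Total I = 20 511 189 mm⁴.
For the y-axis: x̄ = 67 mm.
Repeating about the centroidal y-axis gives I_y = 3 264 117 mm⁴.
Polar second moment: J = I_x + I_y = 23 775 307 mm⁴.

J ≈ 2.38 × 10⁷ mm⁴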